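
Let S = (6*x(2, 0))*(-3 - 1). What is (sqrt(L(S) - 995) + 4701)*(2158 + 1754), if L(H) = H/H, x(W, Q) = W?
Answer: 18390312 + 3912*I*sqrt(994) ≈ 1.839e+7 + 1.2334e+5*I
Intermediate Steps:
S = -48 (S = (6*2)*(-3 - 1) = 12*(-4) = -48)
L(H) = 1
(sqrt(L(S) - 995) + 4701)*(2158 + 1754) = (sqrt(1 - 995) + 4701)*(2158 + 1754) = (sqrt(-994) + 4701)*3912 = (I*sqrt(994) + 4701)*3912 = (4701 + I*sqrt(994))*3912 = 18390312 + 3912*I*sqrt(994)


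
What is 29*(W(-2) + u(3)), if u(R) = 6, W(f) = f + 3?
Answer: 203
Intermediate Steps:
W(f) = 3 + f
29*(W(-2) + u(3)) = 29*((3 - 2) + 6) = 29*(1 + 6) = 29*7 = 203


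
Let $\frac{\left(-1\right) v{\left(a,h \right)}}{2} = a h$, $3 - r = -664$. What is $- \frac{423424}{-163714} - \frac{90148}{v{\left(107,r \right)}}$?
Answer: $\frac{817360702}{254002271} \approx 3.2179$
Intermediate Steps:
$r = 667$ ($r = 3 - -664 = 3 + 664 = 667$)
$v{\left(a,h \right)} = - 2 a h$
$- \frac{423424}{-163714} - \frac{90148}{v{\left(107,r \right)}} = - \frac{423424}{-163714} - \frac{90148}{\left(-2\right) 107 \cdot 667} = \left(-423424\right) \left(- \frac{1}{163714}\right) - \frac{90148}{-142738} = \frac{211712}{81857} - - \frac{45074}{71369} = \frac{211712}{81857} + \frac{45074}{71369} = \frac{817360702}{254002271}$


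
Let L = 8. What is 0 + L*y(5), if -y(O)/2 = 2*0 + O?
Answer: -80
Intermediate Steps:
y(O) = -2*O (y(O) = -2*(2*0 + O) = -2*(0 + O) = -2*O)
0 + L*y(5) = 0 + 8*(-2*5) = 0 + 8*(-10) = 0 - 80 = -80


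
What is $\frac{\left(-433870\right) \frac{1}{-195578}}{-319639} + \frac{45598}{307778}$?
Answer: $\frac{712599021210414}{4810135891557019} \approx 0.14815$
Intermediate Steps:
$\frac{\left(-433870\right) \frac{1}{-195578}}{-319639} + \frac{45598}{307778} = \left(-433870\right) \left(- \frac{1}{195578}\right) \left(- \frac{1}{319639}\right) + 45598 \cdot \frac{1}{307778} = \frac{216935}{97789} \left(- \frac{1}{319639}\right) + \frac{22799}{153889} = - \frac{216935}{31257178171} + \frac{22799}{153889} = \frac{712599021210414}{4810135891557019}$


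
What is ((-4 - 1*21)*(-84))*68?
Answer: 142800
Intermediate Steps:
((-4 - 1*21)*(-84))*68 = ((-4 - 21)*(-84))*68 = -25*(-84)*68 = 2100*68 = 142800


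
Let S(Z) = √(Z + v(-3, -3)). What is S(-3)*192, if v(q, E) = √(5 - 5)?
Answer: 192*I*√3 ≈ 332.55*I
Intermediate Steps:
v(q, E) = 0 (v(q, E) = √0 = 0)
S(Z) = √Z (S(Z) = √(Z + 0) = √Z)
S(-3)*192 = √(-3)*192 = (I*√3)*192 = 192*I*√3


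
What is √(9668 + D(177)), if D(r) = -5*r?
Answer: √8783 ≈ 93.718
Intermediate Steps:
√(9668 + D(177)) = √(9668 - 5*177) = √(9668 - 885) = √8783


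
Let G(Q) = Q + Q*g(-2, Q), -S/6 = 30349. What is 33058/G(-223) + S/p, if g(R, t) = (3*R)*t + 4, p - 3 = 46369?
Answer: -28034057771/6943951954 ≈ -4.0372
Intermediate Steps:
S = -182094 (S = -6*30349 = -182094)
p = 46372 (p = 3 + 46369 = 46372)
g(R, t) = 4 + 3*R*t (g(R, t) = 3*R*t + 4 = 4 + 3*R*t)
G(Q) = Q + Q*(4 - 6*Q) (G(Q) = Q + Q*(4 + 3*(-2)*Q) = Q + Q*(4 - 6*Q))
33058/G(-223) + S/p = 33058/((-223*(5 - 6*(-223)))) - 182094/46372 = 33058/((-223*(5 + 1338))) - 182094*1/46372 = 33058/((-223*1343)) - 91047/23186 = 33058/(-299489) - 91047/23186 = 33058*(-1/299489) - 91047/23186 = -33058/299489 - 91047/23186 = -28034057771/6943951954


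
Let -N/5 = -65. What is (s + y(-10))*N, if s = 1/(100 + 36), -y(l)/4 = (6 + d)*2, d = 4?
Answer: -3535675/136 ≈ -25998.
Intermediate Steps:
N = 325 (N = -5*(-65) = 325)
y(l) = -80 (y(l) = -4*(6 + 4)*2 = -40*2 = -4*20 = -80)
s = 1/136 ≈ 0.0073529
(s + y(-10))*N = (1/136 - 80)*325 = -10879/136*325 = -3535675/136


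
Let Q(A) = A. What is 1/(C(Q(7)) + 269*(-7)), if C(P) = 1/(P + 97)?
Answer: -104/195831 ≈ -0.00053107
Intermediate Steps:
C(P) = 1/(97 + P)
1/(C(Q(7)) + 269*(-7)) = 1/(1/(97 + 7) + 269*(-7)) = 1/(1/104 - 1883) = 1/(-195831/104) = -104/195831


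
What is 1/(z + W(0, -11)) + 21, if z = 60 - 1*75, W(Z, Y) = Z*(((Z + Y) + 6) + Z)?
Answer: 314/15 ≈ 20.933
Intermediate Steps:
W(Z, Y) = Z*(6 + Y + 2*Z) (W(Z, Y) = Z*(((Y + Z) + 6) + Z) = Z*((6 + Y + Z) + Z) = Z*(6 + Y + 2*Z))
z = -15 (z = 60 - 75 = -15)
1/(z + W(0, -11)) + 21 = 1/(-15 + 0*(6 - 11 + 2*0)) + 21 = 1/(-15 + 0*(6 - 11 + 0)) + 21 = 1/(-15 + 0*(-5)) + 21 = 1/(-15 + 0) + 21 = 1/(-15) + 21 = -1/15 + 21 = 314/15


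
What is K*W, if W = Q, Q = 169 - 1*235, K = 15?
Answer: -990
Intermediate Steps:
Q = -66 (Q = 169 - 235 = -66)
W = -66
K*W = 15*(-66) = -990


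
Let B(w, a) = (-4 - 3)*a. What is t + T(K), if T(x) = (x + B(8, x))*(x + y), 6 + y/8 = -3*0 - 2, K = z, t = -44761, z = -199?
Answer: -358783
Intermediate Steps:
K = -199
B(w, a) = -7*a
y = -64 (y = -48 + 8*(-3*0 - 2) = -48 + 8*(0 - 2) = -48 + 8*(-2) = -48 - 16 = -64)
T(x) = -6*x*(-64 + x) (T(x) = (x - 7*x)*(x - 64) = (-6*x)*(-64 + x) = -6*x*(-64 + x))
t + T(K) = -44761 + 6*(-199)*(64 - 1*(-199)) = -44761 + 6*(-199)*(64 + 199) = -44761 + 6*(-199)*263 = -44761 - 314022 = -358783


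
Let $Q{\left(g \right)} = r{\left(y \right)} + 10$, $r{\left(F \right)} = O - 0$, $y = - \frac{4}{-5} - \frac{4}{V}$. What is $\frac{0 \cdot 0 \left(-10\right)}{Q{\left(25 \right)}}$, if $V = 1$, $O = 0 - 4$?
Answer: $0$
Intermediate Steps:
$O = -4$
$y = - \frac{16}{5}$ ($y = - \frac{4}{-5} - \frac{4}{1} = \left(-4\right) \left(- \frac{1}{5}\right) - 4 = \frac{4}{5} - 4 = - \frac{16}{5} \approx -3.2$)
$r{\left(F \right)} = -4$ ($r{\left(F \right)} = -4 - 0 = -4 + 0 = -4$)
$Q{\left(g \right)} = 6$ ($Q{\left(g \right)} = -4 + 10 = 6$)
$\frac{0 \cdot 0 \left(-10\right)}{Q{\left(25 \right)}} = \frac{0 \cdot 0 \left(-10\right)}{6} = 0 \left(-10\right) \frac{1}{6} = 0 \cdot \frac{1}{6} = 0$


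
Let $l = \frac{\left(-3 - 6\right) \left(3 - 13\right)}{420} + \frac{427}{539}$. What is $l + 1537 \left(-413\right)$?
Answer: $- \frac{97756119}{154} \approx -6.3478 \cdot 10^{5}$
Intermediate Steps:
$l = \frac{155}{154}$ ($l = \left(-3 - 6\right) \left(-10\right) \frac{1}{420} + 427 \cdot \frac{1}{539} = \left(-9\right) \left(-10\right) \frac{1}{420} + \frac{61}{77} = 90 \cdot \frac{1}{420} + \frac{61}{77} = \frac{3}{14} + \frac{61}{77} = \frac{155}{154} \approx 1.0065$)
$l + 1537 \left(-413\right) = \frac{155}{154} + 1537 \left(-413\right) = \frac{155}{154} - 634781 = - \frac{97756119}{154}$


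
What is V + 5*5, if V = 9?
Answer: 34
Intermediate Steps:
V + 5*5 = 9 + 5*5 = 9 + 25 = 34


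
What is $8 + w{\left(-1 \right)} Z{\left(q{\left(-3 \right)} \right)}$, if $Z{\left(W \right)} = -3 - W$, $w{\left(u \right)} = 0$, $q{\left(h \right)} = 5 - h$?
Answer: $8$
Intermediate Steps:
$8 + w{\left(-1 \right)} Z{\left(q{\left(-3 \right)} \right)} = 8 + 0 \left(-3 - \left(5 - -3\right)\right) = 8 + 0 \left(-3 - \left(5 + 3\right)\right) = 8 + 0 \left(-3 - 8\right) = 8 + 0 \left(-11\right) = 8 + 0 = 8$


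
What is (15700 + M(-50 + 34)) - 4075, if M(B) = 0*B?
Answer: 11625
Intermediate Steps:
M(B) = 0
(15700 + M(-50 + 34)) - 4075 = (15700 + 0) - 4075 = 15700 - 4075 = 11625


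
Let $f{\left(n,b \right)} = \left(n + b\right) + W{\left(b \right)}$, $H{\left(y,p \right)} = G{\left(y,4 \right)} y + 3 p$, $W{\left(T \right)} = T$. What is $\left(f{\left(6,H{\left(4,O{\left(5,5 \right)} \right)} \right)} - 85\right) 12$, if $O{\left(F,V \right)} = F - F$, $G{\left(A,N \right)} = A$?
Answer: $-564$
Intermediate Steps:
$O{\left(F,V \right)} = 0$
$H{\left(y,p \right)} = y^{2} + 3 p$ ($H{\left(y,p \right)} = y y + 3 p = y^{2} + 3 p$)
$f{\left(n,b \right)} = n + 2 b$ ($f{\left(n,b \right)} = \left(n + b\right) + b = \left(b + n\right) + b = n + 2 b$)
$\left(f{\left(6,H{\left(4,O{\left(5,5 \right)} \right)} \right)} - 85\right) 12 = \left(\left(6 + 2 \left(4^{2} + 3 \cdot 0\right)\right) - 85\right) 12 = \left(\left(6 + 2 \left(16 + 0\right)\right) - 85\right) 12 = \left(\left(6 + 2 \cdot 16\right) - 85\right) 12 = \left(\left(6 + 32\right) - 85\right) 12 = \left(38 - 85\right) 12 = \left(-47\right) 12 = -564$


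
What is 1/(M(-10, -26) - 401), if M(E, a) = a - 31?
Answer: -1/458 ≈ -0.0021834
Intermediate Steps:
M(E, a) = -31 + a
1/(M(-10, -26) - 401) = 1/((-31 - 26) - 401) = 1/(-57 - 401) = 1/(-458) = -1/458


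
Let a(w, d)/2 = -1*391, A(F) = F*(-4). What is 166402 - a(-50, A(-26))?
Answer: 167184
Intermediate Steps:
A(F) = -4*F
a(w, d) = -782 (a(w, d) = 2*(-1*391) = 2*(-391) = -782)
166402 - a(-50, A(-26)) = 166402 - 1*(-782) = 166402 + 782 = 167184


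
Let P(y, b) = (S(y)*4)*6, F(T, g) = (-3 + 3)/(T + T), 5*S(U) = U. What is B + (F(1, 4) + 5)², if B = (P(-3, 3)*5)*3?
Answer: -191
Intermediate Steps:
S(U) = U/5
F(T, g) = 0 (F(T, g) = 0/((2*T)) = 0*(1/(2*T)) = 0)
P(y, b) = 24*y/5 (P(y, b) = ((y/5)*4)*6 = (4*y/5)*6 = 24*y/5)
B = -216 (B = (((24/5)*(-3))*5)*3 = -72/5*5*3 = -72*3 = -216)
B + (F(1, 4) + 5)² = -216 + (0 + 5)² = -216 + 5² = -216 + 25 = -191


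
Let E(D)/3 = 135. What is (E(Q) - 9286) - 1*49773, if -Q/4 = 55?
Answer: -58654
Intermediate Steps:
Q = -220 (Q = -4*55 = -220)
E(D) = 405 (E(D) = 3*135 = 405)
(E(Q) - 9286) - 1*49773 = (405 - 9286) - 1*49773 = -8881 - 49773 = -58654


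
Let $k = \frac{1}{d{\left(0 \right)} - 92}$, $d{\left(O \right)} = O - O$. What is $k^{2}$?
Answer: $\frac{1}{8464} \approx 0.00011815$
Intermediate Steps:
$d{\left(O \right)} = 0$
$k = - \frac{1}{92}$ ($k = \frac{1}{0 - 92} = \frac{1}{-92} = - \frac{1}{92} \approx -0.01087$)
$k^{2} = \left(- \frac{1}{92}\right)^{2} = \frac{1}{8464}$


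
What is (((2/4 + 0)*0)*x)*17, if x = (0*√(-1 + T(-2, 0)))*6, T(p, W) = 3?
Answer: 0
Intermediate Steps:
x = 0 (x = (0*√(-1 + 3))*6 = (0*√2)*6 = 0*6 = 0)
(((2/4 + 0)*0)*x)*17 = (((2/4 + 0)*0)*0)*17 = (((2*(¼) + 0)*0)*0)*17 = (((½ + 0)*0)*0)*17 = (((½)*0)*0)*17 = (0*0)*17 = 0*17 = 0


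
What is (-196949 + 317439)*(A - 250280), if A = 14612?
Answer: -28395637320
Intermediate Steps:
(-196949 + 317439)*(A - 250280) = (-196949 + 317439)*(14612 - 250280) = 120490*(-235668) = -28395637320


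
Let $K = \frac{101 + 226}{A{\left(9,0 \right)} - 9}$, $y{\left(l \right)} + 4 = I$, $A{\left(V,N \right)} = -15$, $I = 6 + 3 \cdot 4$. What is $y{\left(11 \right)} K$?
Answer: $- \frac{763}{4} \approx -190.75$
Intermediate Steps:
$I = 18$ ($I = 6 + 12 = 18$)
$y{\left(l \right)} = 14$ ($y{\left(l \right)} = -4 + 18 = 14$)
$K = - \frac{109}{8}$ ($K = \frac{101 + 226}{-15 - 9} = \frac{327}{-24} = 327 \left(- \frac{1}{24}\right) = - \frac{109}{8} \approx -13.625$)
$y{\left(11 \right)} K = 14 \left(- \frac{109}{8}\right) = - \frac{763}{4}$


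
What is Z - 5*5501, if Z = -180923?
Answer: -208428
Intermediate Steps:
Z - 5*5501 = -180923 - 5*5501 = -180923 - 1*27505 = -180923 - 27505 = -208428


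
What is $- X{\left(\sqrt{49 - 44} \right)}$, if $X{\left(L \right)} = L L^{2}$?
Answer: $- 5 \sqrt{5} \approx -11.18$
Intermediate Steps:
$X{\left(L \right)} = L^{3}$
$- X{\left(\sqrt{49 - 44} \right)} = - \left(\sqrt{49 - 44}\right)^{3} = - \left(\sqrt{5}\right)^{3} = - 5 \sqrt{5}$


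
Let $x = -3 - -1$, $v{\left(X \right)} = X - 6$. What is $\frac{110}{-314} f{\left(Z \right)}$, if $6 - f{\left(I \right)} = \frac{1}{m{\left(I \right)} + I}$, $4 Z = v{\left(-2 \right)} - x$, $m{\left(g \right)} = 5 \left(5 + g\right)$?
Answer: $- \frac{5225}{2512} \approx -2.08$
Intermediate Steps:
$v{\left(X \right)} = -6 + X$ ($v{\left(X \right)} = X - 6 = -6 + X$)
$x = -2$ ($x = -3 + 1 = -2$)
$m{\left(g \right)} = 25 + 5 g$
$Z = - \frac{3}{2}$ ($Z = \frac{\left(-6 - 2\right) - -2}{4} = \frac{-8 + 2}{4} = \frac{1}{4} \left(-6\right) = - \frac{3}{2} \approx -1.5$)
$f{\left(I \right)} = 6 - \frac{1}{25 + 6 I}$ ($f{\left(I \right)} = 6 - \frac{1}{\left(25 + 5 I\right) + I} = 6 - \frac{1}{25 + 6 I}$)
$\frac{110}{-314} f{\left(Z \right)} = \frac{110}{-314} \frac{149 + 36 \left(- \frac{3}{2}\right)}{25 + 6 \left(- \frac{3}{2}\right)} = 110 \left(- \frac{1}{314}\right) \frac{149 - 54}{25 - 9} = - \frac{55 \cdot \frac{1}{16} \cdot 95}{157} = \left(- \frac{55}{157}\right) \frac{95}{16} = - \frac{5225}{2512}$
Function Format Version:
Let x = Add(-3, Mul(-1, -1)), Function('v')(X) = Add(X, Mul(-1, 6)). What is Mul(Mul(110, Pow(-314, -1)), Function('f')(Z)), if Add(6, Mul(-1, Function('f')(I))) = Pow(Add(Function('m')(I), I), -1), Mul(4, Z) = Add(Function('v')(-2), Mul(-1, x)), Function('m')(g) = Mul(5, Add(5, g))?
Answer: Rational(-5225, 2512) ≈ -2.0800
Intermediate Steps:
Function('v')(X) = Add(-6, X) (Function('v')(X) = Add(X, -6) = Add(-6, X))
x = -2 (x = Add(-3, 1) = -2)
Function('m')(g) = Add(25, Mul(5, g))
Z = Rational(-3, 2) (Z = Mul(Rational(1, 4), Add(Add(-6, -2), Mul(-1, -2))) = Mul(Rational(1, 4), Add(-8, 2)) = Mul(Rational(1, 4), -6) = Rational(-3, 2) ≈ -1.5000)
Function('f')(I) = Add(6, Mul(-1, Pow(Add(25, Mul(6, I)), -1))) (Function('f')(I) = Add(6, Mul(-1, Pow(Add(Add(25, Mul(5, I)), I), -1))) = Add(6, Mul(-1, Pow(Add(25, Mul(6, I)), -1))))
Mul(Mul(110, Pow(-314, -1)), Function('f')(Z)) = Mul(Mul(110, Pow(-314, -1)), Mul(Pow(Add(25, Mul(6, Rational(-3, 2))), -1), Add(149, Mul(36, Rational(-3, 2))))) = Mul(Mul(110, Rational(-1, 314)), Mul(Pow(Add(25, -9), -1), Add(149, -54))) = Mul(Rational(-55, 157), Mul(Pow(16, -1), 95)) = Mul(Rational(-55, 157), Mul(Rational(1, 16), 95)) = Mul(Rational(-55, 157), Rational(95, 16)) = Rational(-5225, 2512)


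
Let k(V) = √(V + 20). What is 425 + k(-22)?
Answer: 425 + I*√2 ≈ 425.0 + 1.4142*I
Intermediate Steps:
k(V) = √(20 + V)
425 + k(-22) = 425 + √(20 - 22) = 425 + √(-2) = 425 + I*√2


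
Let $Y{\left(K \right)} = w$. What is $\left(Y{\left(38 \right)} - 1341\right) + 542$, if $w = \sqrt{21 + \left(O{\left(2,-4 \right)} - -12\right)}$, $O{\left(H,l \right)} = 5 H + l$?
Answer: $-799 + \sqrt{39} \approx -792.75$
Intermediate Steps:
$O{\left(H,l \right)} = l + 5 H$
$w = \sqrt{39}$ ($w = \sqrt{21 + \left(\left(-4 + 5 \cdot 2\right) - -12\right)} = \sqrt{21 + \left(\left(-4 + 10\right) + 12\right)} = \sqrt{21 + \left(6 + 12\right)} = \sqrt{21 + 18} = \sqrt{39} \approx 6.245$)
$Y{\left(K \right)} = \sqrt{39}$
$\left(Y{\left(38 \right)} - 1341\right) + 542 = \left(\sqrt{39} - 1341\right) + 542 = \left(-1341 + \sqrt{39}\right) + 542 = -799 + \sqrt{39}$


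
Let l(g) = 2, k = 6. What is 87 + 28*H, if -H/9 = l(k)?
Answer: -417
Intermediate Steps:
H = -18 (H = -9*2 = -18)
87 + 28*H = 87 + 28*(-18) = 87 - 504 = -417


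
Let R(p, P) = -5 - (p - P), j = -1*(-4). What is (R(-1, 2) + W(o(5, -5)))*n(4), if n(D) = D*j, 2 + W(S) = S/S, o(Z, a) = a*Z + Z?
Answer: -48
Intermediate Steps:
o(Z, a) = Z + Z*a (o(Z, a) = Z*a + Z = Z + Z*a)
W(S) = -1 (W(S) = -2 + S/S = -2 + 1 = -1)
j = 4
R(p, P) = -5 + P - p (R(p, P) = -5 + (P - p) = -5 + P - p)
n(D) = 4*D (n(D) = D*4 = 4*D)
(R(-1, 2) + W(o(5, -5)))*n(4) = ((-5 + 2 - 1*(-1)) - 1)*(4*4) = ((-5 + 2 + 1) - 1)*16 = (-2 - 1)*16 = -3*16 = -48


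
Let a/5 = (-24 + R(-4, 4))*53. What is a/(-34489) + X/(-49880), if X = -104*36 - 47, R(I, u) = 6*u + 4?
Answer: 77874999/1720311320 ≈ 0.045268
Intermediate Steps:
R(I, u) = 4 + 6*u
a = 1060 (a = 5*((-24 + (4 + 6*4))*53) = 5*((-24 + (4 + 24))*53) = 5*((-24 + 28)*53) = 5*(4*53) = 5*212 = 1060)
X = -3791 (X = -3744 - 47 = -3791)
a/(-34489) + X/(-49880) = 1060/(-34489) - 3791/(-49880) = 1060*(-1/34489) - 3791*(-1/49880) = -1060/34489 + 3791/49880 = 77874999/1720311320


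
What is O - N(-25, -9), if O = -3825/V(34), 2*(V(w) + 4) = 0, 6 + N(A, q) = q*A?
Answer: 2949/4 ≈ 737.25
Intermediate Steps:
N(A, q) = -6 + A*q (N(A, q) = -6 + q*A = -6 + A*q)
V(w) = -4 (V(w) = -4 + (½)*0 = -4 + 0 = -4)
O = 3825/4 (O = -3825/(-4) = -3825*(-¼) = 3825/4 ≈ 956.25)
O - N(-25, -9) = 3825/4 - (-6 - 25*(-9)) = 3825/4 - (-6 + 225) = 3825/4 - 1*219 = 3825/4 - 219 = 2949/4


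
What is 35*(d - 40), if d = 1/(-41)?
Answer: -57435/41 ≈ -1400.9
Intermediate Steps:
d = -1/41 ≈ -0.024390
35*(d - 40) = 35*(-1/41 - 40) = 35*(-1641/41) = -57435/41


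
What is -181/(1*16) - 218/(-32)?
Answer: -9/2 ≈ -4.5000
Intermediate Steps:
-181/(1*16) - 218/(-32) = -181/16 - 218*(-1/32) = -181*1/16 + 109/16 = -181/16 + 109/16 = -9/2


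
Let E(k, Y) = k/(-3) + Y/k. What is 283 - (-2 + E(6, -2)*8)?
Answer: 911/3 ≈ 303.67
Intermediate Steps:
E(k, Y) = -k/3 + Y/k (E(k, Y) = k*(-⅓) + Y/k = -k/3 + Y/k)
283 - (-2 + E(6, -2)*8) = 283 - (-2 + (-⅓*6 - 2/6)*8) = 283 - (-2 + (-2 - 2*⅙)*8) = 283 - (-2 + (-2 - ⅓)*8) = 283 - (-2 - 7/3*8) = 283 - (-2 - 56/3) = 283 - 1*(-62/3) = 283 + 62/3 = 911/3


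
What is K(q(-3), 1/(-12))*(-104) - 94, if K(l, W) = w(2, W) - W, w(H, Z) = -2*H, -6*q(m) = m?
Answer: 940/3 ≈ 313.33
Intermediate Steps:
q(m) = -m/6
K(l, W) = -4 - W (K(l, W) = -2*2 - W = -4 - W)
K(q(-3), 1/(-12))*(-104) - 94 = (-4 - 1/(-12))*(-104) - 94 = (-4 - 1*(-1/12))*(-104) - 94 = (-4 + 1/12)*(-104) - 94 = -47/12*(-104) - 94 = 1222/3 - 94 = 940/3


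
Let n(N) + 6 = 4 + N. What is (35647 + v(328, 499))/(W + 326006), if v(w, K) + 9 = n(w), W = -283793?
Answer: 11988/14071 ≈ 0.85196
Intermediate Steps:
n(N) = -2 + N (n(N) = -6 + (4 + N) = -2 + N)
v(w, K) = -11 + w (v(w, K) = -9 + (-2 + w) = -11 + w)
(35647 + v(328, 499))/(W + 326006) = (35647 + (-11 + 328))/(-283793 + 326006) = (35647 + 317)/42213 = 35964*(1/42213) = 11988/14071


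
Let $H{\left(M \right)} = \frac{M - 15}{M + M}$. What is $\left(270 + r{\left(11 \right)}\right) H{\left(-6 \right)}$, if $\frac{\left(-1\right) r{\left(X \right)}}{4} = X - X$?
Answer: $\frac{945}{2} \approx 472.5$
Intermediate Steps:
$r{\left(X \right)} = 0$ ($r{\left(X \right)} = - 4 \left(X - X\right) = \left(-4\right) 0 = 0$)
$H{\left(M \right)} = \frac{-15 + M}{2 M}$
$\left(270 + r{\left(11 \right)}\right) H{\left(-6 \right)} = \left(270 + 0\right) \frac{-15 - 6}{2 \left(-6\right)} = 270 \cdot \frac{1}{2} \left(- \frac{1}{6}\right) \left(-21\right) = 270 \cdot \frac{7}{4} = \frac{945}{2}$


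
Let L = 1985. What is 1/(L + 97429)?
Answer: 1/99414 ≈ 1.0059e-5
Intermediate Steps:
1/(L + 97429) = 1/(1985 + 97429) = 1/99414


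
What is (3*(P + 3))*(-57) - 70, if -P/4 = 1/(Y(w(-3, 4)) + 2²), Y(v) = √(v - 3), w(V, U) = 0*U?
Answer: (-583*√3 + 1648*I)/(√3 - 4*I) ≈ -439.0 - 62.354*I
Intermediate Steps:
w(V, U) = 0
Y(v) = √(-3 + v)
P = -4/(4 + I*√3) (P = -4/(√(-3 + 0) + 2²) = -4/(√(-3) + 4) = -4/(I*√3 + 4) = -4/(4 + I*√3) ≈ -0.8421 + 0.36464*I)
(3*(P + 3))*(-57) - 70 = (3*((-16/19 + 4*I*√3/19) + 3))*(-57) - 70 = (3*(41/19 + 4*I*√3/19))*(-57) - 70 = (123/19 + 12*I*√3/19)*(-57) - 70 = (-369 - 36*I*√3) - 70 = -439 - 36*I*√3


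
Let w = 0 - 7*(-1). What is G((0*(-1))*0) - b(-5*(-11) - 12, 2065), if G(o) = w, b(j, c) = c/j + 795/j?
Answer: -2559/43 ≈ -59.512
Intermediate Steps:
w = 7 (w = 0 + 7 = 7)
b(j, c) = 795/j + c/j
G(o) = 7
G((0*(-1))*0) - b(-5*(-11) - 12, 2065) = 7 - (795 + 2065)/(-5*(-11) - 12) = 7 - 2860/(55 - 12) = 7 - 2860/43 = -2559/43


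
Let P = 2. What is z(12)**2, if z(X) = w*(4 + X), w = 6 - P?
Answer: 4096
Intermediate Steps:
w = 4 (w = 6 - 1*2 = 6 - 2 = 4)
z(X) = 16 + 4*X (z(X) = 4*(4 + X) = 16 + 4*X)
z(12)**2 = (16 + 4*12)**2 = (16 + 48)**2 = 64**2 = 4096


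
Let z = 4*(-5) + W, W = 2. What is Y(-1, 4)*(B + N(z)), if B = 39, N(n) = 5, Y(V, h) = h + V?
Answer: 132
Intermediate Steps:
Y(V, h) = V + h
z = -18 (z = 4*(-5) + 2 = -20 + 2 = -18)
Y(-1, 4)*(B + N(z)) = (-1 + 4)*(39 + 5) = 3*44 = 132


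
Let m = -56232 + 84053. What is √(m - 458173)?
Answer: 4*I*√26897 ≈ 656.01*I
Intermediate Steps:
m = 27821
√(m - 458173) = √(27821 - 458173) = √(-430352) = 4*I*√26897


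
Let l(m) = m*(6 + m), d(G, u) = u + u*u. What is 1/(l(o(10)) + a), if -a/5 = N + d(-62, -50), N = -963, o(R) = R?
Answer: -1/7275 ≈ -0.00013746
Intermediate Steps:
d(G, u) = u + u²
a = -7435 (a = -5*(-963 - 50*(1 - 50)) = -5*(-963 - 50*(-49)) = -5*(-963 + 2450) = -5*1487 = -7435)
1/(l(o(10)) + a) = 1/(10*(6 + 10) - 7435) = 1/(10*16 - 7435) = 1/(160 - 7435) = 1/(-7275) = -1/7275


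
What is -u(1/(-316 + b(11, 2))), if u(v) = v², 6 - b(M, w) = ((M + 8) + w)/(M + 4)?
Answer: -25/2424249 ≈ -1.0312e-5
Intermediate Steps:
b(M, w) = 6 - (8 + M + w)/(4 + M) (b(M, w) = 6 - ((M + 8) + w)/(M + 4) = 6 - ((8 + M) + w)/(4 + M) = 6 - (8 + M + w)/(4 + M))
-u(1/(-316 + b(11, 2))) = -(1/(-316 + (16 - 1*2 + 5*11)/(4 + 11)))² = -(1/(-316 + (16 - 2 + 55)/15))² = -(1/(-316 + (1/15)*69))² = -(1/(-316 + 23/5))² = -(1/(-1557/5))² = -(-5/1557)² = -1*25/2424249 = -25/2424249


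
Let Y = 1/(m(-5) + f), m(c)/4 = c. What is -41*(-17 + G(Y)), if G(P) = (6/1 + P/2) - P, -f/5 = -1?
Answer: 13489/30 ≈ 449.63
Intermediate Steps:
f = 5 (f = -5*(-1) = 5)
m(c) = 4*c
Y = -1/15 (Y = 1/(4*(-5) + 5) = 1/(-20 + 5) = 1/(-15) = -1/15 ≈ -0.066667)
G(P) = 6 - P/2 (G(P) = (6*1 + P*(½)) - P = (6 + P/2) - P = 6 - P/2)
-41*(-17 + G(Y)) = -41*(-17 + (6 - ½*(-1/15))) = -41*(-17 + (6 + 1/30)) = -41*(-17 + 181/30) = -41*(-329/30) = 13489/30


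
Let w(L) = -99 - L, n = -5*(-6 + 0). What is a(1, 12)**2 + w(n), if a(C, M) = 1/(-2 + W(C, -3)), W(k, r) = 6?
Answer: -2063/16 ≈ -128.94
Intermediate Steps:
n = 30 (n = -5*(-6) = 30)
a(C, M) = 1/4 (a(C, M) = 1/(-2 + 6) = 1/4)
a(1, 12)**2 + w(n) = (1/4)**2 + (-99 - 1*30) = 1/16 + (-99 - 30) = 1/16 - 129 = -2063/16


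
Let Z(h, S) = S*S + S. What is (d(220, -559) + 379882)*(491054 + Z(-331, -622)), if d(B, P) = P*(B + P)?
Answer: 499528816028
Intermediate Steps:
Z(h, S) = S + S² (Z(h, S) = S² + S = S + S²)
(d(220, -559) + 379882)*(491054 + Z(-331, -622)) = (-559*(220 - 559) + 379882)*(491054 - 622*(1 - 622)) = (-559*(-339) + 379882)*(491054 - 622*(-621)) = (189501 + 379882)*(491054 + 386262) = 569383*877316 = 499528816028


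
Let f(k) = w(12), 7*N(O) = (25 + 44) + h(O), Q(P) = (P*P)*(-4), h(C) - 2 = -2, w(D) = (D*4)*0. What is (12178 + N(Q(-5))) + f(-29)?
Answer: 85315/7 ≈ 12188.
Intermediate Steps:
w(D) = 0 (w(D) = (4*D)*0 = 0)
h(C) = 0 (h(C) = 2 - 2 = 0)
Q(P) = -4*P**2 (Q(P) = P**2*(-4) = -4*P**2)
N(O) = 69/7 (N(O) = ((25 + 44) + 0)/7 = (69 + 0)/7 = (1/7)*69 = 69/7)
f(k) = 0
(12178 + N(Q(-5))) + f(-29) = (12178 + 69/7) + 0 = 85315/7 + 0 = 85315/7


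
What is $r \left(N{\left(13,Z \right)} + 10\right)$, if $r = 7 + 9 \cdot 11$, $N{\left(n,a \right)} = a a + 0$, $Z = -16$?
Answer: $28196$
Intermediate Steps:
$N{\left(n,a \right)} = a^{2}$ ($N{\left(n,a \right)} = a^{2} + 0 = a^{2}$)
$r = 106$ ($r = 7 + 99 = 106$)
$r \left(N{\left(13,Z \right)} + 10\right) = 106 \left(\left(-16\right)^{2} + 10\right) = 106 \left(256 + 10\right) = 106 \cdot 266 = 28196$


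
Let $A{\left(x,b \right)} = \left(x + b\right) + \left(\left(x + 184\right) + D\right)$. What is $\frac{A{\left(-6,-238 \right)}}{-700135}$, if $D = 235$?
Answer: $- \frac{169}{700135} \approx -0.00024138$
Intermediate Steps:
$A{\left(x,b \right)} = 419 + b + 2 x$ ($A{\left(x,b \right)} = \left(x + b\right) + \left(\left(x + 184\right) + 235\right) = \left(b + x\right) + \left(\left(184 + x\right) + 235\right) = \left(b + x\right) + \left(419 + x\right) = 419 + b + 2 x$)
$\frac{A{\left(-6,-238 \right)}}{-700135} = \frac{419 - 238 + 2 \left(-6\right)}{-700135} = \left(419 - 238 - 12\right) \left(- \frac{1}{700135}\right) = 169 \left(- \frac{1}{700135}\right) = - \frac{169}{700135}$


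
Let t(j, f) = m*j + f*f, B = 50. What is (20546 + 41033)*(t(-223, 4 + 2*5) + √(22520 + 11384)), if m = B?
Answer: -674536366 + 246316*√2119 ≈ -6.6320e+8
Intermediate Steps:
m = 50
t(j, f) = f² + 50*j (t(j, f) = 50*j + f*f = 50*j + f² = f² + 50*j)
(20546 + 41033)*(t(-223, 4 + 2*5) + √(22520 + 11384)) = (20546 + 41033)*(((4 + 2*5)² + 50*(-223)) + √(22520 + 11384)) = 61579*(((4 + 10)² - 11150) + √33904) = 61579*((14² - 11150) + 4*√2119) = 61579*((196 - 11150) + 4*√2119) = 61579*(-10954 + 4*√2119) = -674536366 + 246316*√2119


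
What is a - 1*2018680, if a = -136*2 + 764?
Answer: -2018188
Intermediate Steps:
a = 492 (a = -272 + 764 = 492)
a - 1*2018680 = 492 - 1*2018680 = 492 - 2018680 = -2018188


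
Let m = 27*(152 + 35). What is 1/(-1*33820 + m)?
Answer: -1/28771 ≈ -3.4757e-5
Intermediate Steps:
m = 5049 (m = 27*187 = 5049)
1/(-1*33820 + m) = 1/(-1*33820 + 5049) = 1/(-33820 + 5049) = 1/(-28771) = -1/28771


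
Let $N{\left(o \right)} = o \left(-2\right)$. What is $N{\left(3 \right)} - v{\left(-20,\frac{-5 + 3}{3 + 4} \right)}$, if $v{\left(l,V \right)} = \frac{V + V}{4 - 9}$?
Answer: $- \frac{214}{35} \approx -6.1143$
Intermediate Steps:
$v{\left(l,V \right)} = - \frac{2 V}{5}$ ($v{\left(l,V \right)} = \frac{2 V}{-5} = 2 V \left(- \frac{1}{5}\right) = - \frac{2 V}{5}$)
$N{\left(o \right)} = - 2 o$
$N{\left(3 \right)} - v{\left(-20,\frac{-5 + 3}{3 + 4} \right)} = \left(-2\right) 3 - - \frac{2 \frac{-5 + 3}{3 + 4}}{5} = -6 - - \frac{2 \left(- \frac{2}{7}\right)}{5} = -6 - - \frac{2 \left(\left(-2\right) \frac{1}{7}\right)}{5} = -6 - \left(- \frac{2}{5}\right) \left(- \frac{2}{7}\right) = -6 - \frac{4}{35} = - \frac{214}{35}$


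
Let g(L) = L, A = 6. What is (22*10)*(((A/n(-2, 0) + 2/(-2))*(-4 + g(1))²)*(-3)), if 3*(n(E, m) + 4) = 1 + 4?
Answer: 148500/7 ≈ 21214.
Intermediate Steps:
n(E, m) = -7/3 (n(E, m) = -4 + (1 + 4)/3 = -4 + (⅓)*5 = -4 + 5/3 = -7/3)
(22*10)*(((A/n(-2, 0) + 2/(-2))*(-4 + g(1))²)*(-3)) = (22*10)*(((6/(-7/3) + 2/(-2))*(-4 + 1)²)*(-3)) = 220*(((6*(-3/7) + 2*(-½))*(-3)²)*(-3)) = 220*(((-18/7 - 1)*9)*(-3)) = 220*(-25/7*9*(-3)) = 220*(-225/7*(-3)) = 220*(675/7) = 148500/7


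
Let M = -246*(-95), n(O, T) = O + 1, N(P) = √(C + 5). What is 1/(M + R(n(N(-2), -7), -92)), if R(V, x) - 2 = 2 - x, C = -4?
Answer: 1/23466 ≈ 4.2615e-5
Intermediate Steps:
N(P) = 1 (N(P) = √(-4 + 5) = √1 = 1)
n(O, T) = 1 + O
M = 23370
R(V, x) = 4 - x (R(V, x) = 2 + (2 - x) = 4 - x)
1/(M + R(n(N(-2), -7), -92)) = 1/(23370 + (4 - 1*(-92))) = 1/(23370 + (4 + 92)) = 1/(23370 + 96) = 1/23466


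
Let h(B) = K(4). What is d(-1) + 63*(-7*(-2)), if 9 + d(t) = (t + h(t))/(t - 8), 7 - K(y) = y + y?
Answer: 7859/9 ≈ 873.22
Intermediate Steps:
K(y) = 7 - 2*y (K(y) = 7 - (y + y) = 7 - 2*y)
h(B) = -1 (h(B) = 7 - 2*4 = 7 - 8 = -1)
d(t) = -9 + (-1 + t)/(-8 + t) (d(t) = -9 + (t - 1)/(t - 8) = -9 + (-1 + t)/(-8 + t))
d(-1) + 63*(-7*(-2)) = (71 - 8*(-1))/(-8 - 1) + 63*(-7*(-2)) = (71 + 8)/(-9) + 63*14 = -⅑*79 + 882 = -79/9 + 882 = 7859/9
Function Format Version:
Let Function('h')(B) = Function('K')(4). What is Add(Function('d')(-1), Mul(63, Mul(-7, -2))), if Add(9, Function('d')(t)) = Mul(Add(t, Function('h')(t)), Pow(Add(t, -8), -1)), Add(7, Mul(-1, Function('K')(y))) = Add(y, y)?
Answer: Rational(7859, 9) ≈ 873.22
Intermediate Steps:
Function('K')(y) = Add(7, Mul(-2, y)) (Function('K')(y) = Add(7, Mul(-1, Add(y, y))) = Add(7, Mul(-1, Mul(2, y))) = Add(7, Mul(-2, y)))
Function('h')(B) = -1 (Function('h')(B) = Add(7, Mul(-2, 4)) = Add(7, -8) = -1)
Function('d')(t) = Add(-9, Mul(Pow(Add(-8, t), -1), Add(-1, t))) (Function('d')(t) = Add(-9, Mul(Add(t, -1), Pow(Add(t, -8), -1))) = Add(-9, Mul(Add(-1, t), Pow(Add(-8, t), -1))) = Add(-9, Mul(Pow(Add(-8, t), -1), Add(-1, t))))
Add(Function('d')(-1), Mul(63, Mul(-7, -2))) = Add(Mul(Pow(Add(-8, -1), -1), Add(71, Mul(-8, -1))), Mul(63, Mul(-7, -2))) = Add(Mul(Pow(-9, -1), Add(71, 8)), Mul(63, 14)) = Add(Mul(Rational(-1, 9), 79), 882) = Add(Rational(-79, 9), 882) = Rational(7859, 9)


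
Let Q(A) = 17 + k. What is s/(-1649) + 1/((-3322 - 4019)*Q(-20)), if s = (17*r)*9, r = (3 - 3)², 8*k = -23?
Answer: -8/829533 ≈ -9.6440e-6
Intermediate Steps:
k = -23/8 (k = (⅛)*(-23) = -23/8 ≈ -2.8750)
r = 0 (r = 0² = 0)
s = 0 (s = (17*0)*9 = 0*9 = 0)
Q(A) = 113/8 (Q(A) = 17 - 23/8 = 113/8)
s/(-1649) + 1/((-3322 - 4019)*Q(-20)) = 0/(-1649) + 1/((-3322 - 4019)*(113/8)) = 0*(-1/1649) + (8/113)/(-7341) = 0 - 1/7341*8/113 = 0 - 8/829533 = -8/829533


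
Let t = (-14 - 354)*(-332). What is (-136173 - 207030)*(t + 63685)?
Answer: -63788052783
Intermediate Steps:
t = 122176 (t = -368*(-332) = 122176)
(-136173 - 207030)*(t + 63685) = (-136173 - 207030)*(122176 + 63685) = -343203*185861 = -63788052783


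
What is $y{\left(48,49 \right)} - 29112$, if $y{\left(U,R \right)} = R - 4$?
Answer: $-29067$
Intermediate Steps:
$y{\left(U,R \right)} = -4 + R$ ($y{\left(U,R \right)} = R - 4 = -4 + R$)
$y{\left(48,49 \right)} - 29112 = \left(-4 + 49\right) - 29112 = 45 - 29112 = -29067$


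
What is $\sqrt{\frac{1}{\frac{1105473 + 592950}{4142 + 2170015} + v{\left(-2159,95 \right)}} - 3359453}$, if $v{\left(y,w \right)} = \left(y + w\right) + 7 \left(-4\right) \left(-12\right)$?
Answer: $\frac{i \sqrt{5263838835259279540752722}}{1251748291} \approx 1832.9 i$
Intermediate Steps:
$v{\left(y,w \right)} = 336 + w + y$ ($v{\left(y,w \right)} = \left(w + y\right) - -336 = \left(w + y\right) + 336 = 336 + w + y$)
$\sqrt{\frac{1}{\frac{1105473 + 592950}{4142 + 2170015} + v{\left(-2159,95 \right)}} - 3359453} = \sqrt{\frac{1}{\frac{1105473 + 592950}{4142 + 2170015} + \left(336 + 95 - 2159\right)} - 3359453} = \sqrt{\frac{1}{\frac{1698423}{2174157} - 1728} - 3359453} = \sqrt{\frac{1}{1698423 \cdot \frac{1}{2174157} - 1728} - 3359453} = \sqrt{\frac{1}{\frac{566141}{724719} - 1728} - 3359453} = \sqrt{\frac{1}{- \frac{1251748291}{724719}} - 3359453} = \sqrt{- \frac{724719}{1251748291} - 3359453} = \sqrt{- \frac{4205189552169542}{1251748291}} = \frac{i \sqrt{5263838835259279540752722}}{1251748291}$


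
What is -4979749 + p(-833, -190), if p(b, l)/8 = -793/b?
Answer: -4148124573/833 ≈ -4.9797e+6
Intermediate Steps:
p(b, l) = -6344/b (p(b, l) = 8*(-793/b) = -6344/b)
-4979749 + p(-833, -190) = -4979749 - 6344/(-833) = -4979749 - 6344*(-1/833) = -4979749 + 6344/833 = -4148124573/833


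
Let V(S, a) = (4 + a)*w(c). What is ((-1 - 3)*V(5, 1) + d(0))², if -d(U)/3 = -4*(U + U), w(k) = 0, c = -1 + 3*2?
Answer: 0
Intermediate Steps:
c = 5 (c = -1 + 6 = 5)
V(S, a) = 0 (V(S, a) = (4 + a)*0 = 0)
d(U) = 24*U (d(U) = -(-12)*(U + U) = -(-12)*2*U = -(-24)*U = 24*U)
((-1 - 3)*V(5, 1) + d(0))² = ((-1 - 3)*0 + 24*0)² = (-4*0 + 0)² = (0 + 0)² = 0² = 0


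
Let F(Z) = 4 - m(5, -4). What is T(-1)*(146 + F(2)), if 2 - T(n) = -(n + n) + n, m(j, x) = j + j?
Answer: 140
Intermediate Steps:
m(j, x) = 2*j
T(n) = 2 + n (T(n) = 2 - (-(n + n) + n) = 2 - (-2*n + n) = 2 - (-1)*n = 2 + n)
F(Z) = -6 (F(Z) = 4 - 2*5 = 4 - 1*10 = 4 - 10 = -6)
T(-1)*(146 + F(2)) = (2 - 1)*(146 - 6) = 1*140 = 140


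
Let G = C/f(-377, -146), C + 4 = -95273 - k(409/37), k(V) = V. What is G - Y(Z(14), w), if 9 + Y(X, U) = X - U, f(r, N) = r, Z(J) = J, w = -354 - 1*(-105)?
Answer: -17388/13949 ≈ -1.2465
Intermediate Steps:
w = -249 (w = -354 + 105 = -249)
Y(X, U) = -9 + X - U (Y(X, U) = -9 + (X - U) = -9 + X - U)
C = -3525658/37 (C = -4 + (-95273 - 409/37) = -4 - 3525510/37 = -3525658/37 ≈ -95288.)
G = 3525658/13949 (G = -3525658/37/(-377) = -3525658/37*(-1/377) = 3525658/13949 ≈ 252.75)
G - Y(Z(14), w) = 3525658/13949 - (-9 + 14 - 1*(-249)) = 3525658/13949 - (-9 + 14 + 249) = 3525658/13949 - 1*254 = 3525658/13949 - 254 = -17388/13949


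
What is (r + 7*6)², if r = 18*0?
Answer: 1764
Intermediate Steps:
r = 0
(r + 7*6)² = (0 + 7*6)² = (0 + 42)² = 42² = 1764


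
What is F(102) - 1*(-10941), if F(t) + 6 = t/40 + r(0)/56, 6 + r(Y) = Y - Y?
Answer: 765621/70 ≈ 10937.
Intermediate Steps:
r(Y) = -6 (r(Y) = -6 + (Y - Y) = -6 + 0 = -6)
F(t) = -171/28 + t/40 (F(t) = -6 + (t/40 - 6/56) = -6 + (t*(1/40) - 6*1/56) = -6 + (t/40 - 3/28) = -6 + (-3/28 + t/40) = -171/28 + t/40)
F(102) - 1*(-10941) = (-171/28 + (1/40)*102) - 1*(-10941) = (-171/28 + 51/20) + 10941 = -249/70 + 10941 = 765621/70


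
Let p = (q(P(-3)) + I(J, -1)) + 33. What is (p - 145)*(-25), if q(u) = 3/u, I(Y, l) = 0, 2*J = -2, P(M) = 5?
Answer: 2785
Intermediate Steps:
J = -1 (J = (1/2)*(-2) = -1)
p = 168/5 (p = (3/5 + 0) + 33 = 3/5 + 33 = 168/5 ≈ 33.600)
(p - 145)*(-25) = (168/5 - 145)*(-25) = -557/5*(-25) = 2785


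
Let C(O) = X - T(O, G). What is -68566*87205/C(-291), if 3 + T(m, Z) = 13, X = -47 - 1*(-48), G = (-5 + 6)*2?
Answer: 5979298030/9 ≈ 6.6437e+8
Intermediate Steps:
G = 2 (G = 1*2 = 2)
X = 1 (X = -47 + 48 = 1)
T(m, Z) = 10 (T(m, Z) = -3 + 13 = 10)
C(O) = -9 (C(O) = 1 - 1*10 = 1 - 10 = -9)
-68566*87205/C(-291) = -68566/((-9/87205)) = -68566/((-9*1/87205)) = -68566/(-9/87205) = -68566*(-87205/9) = 5979298030/9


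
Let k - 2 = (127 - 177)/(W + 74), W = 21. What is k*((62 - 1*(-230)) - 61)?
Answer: 6468/19 ≈ 340.42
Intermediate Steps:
k = 28/19 (k = 2 + (127 - 177)/(21 + 74) = 2 - 50/95 = 2 - 50*1/95 = 2 - 10/19 = 28/19 ≈ 1.4737)
k*((62 - 1*(-230)) - 61) = 28*((62 - 1*(-230)) - 61)/19 = 28*((62 + 230) - 61)/19 = 28*(292 - 61)/19 = (28/19)*231 = 6468/19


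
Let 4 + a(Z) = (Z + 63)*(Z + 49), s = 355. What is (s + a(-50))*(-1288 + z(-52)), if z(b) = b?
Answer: -452920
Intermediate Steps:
a(Z) = -4 + (49 + Z)*(63 + Z) (a(Z) = -4 + (Z + 63)*(Z + 49) = -4 + (63 + Z)*(49 + Z) = -4 + (49 + Z)*(63 + Z))
(s + a(-50))*(-1288 + z(-52)) = (355 + (3083 + (-50)² + 112*(-50)))*(-1288 - 52) = (355 + (3083 + 2500 - 5600))*(-1340) = (355 - 17)*(-1340) = 338*(-1340) = -452920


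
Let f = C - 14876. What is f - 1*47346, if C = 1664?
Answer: -60558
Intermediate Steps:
f = -13212 (f = 1664 - 14876 = -13212)
f - 1*47346 = -13212 - 1*47346 = -13212 - 47346 = -60558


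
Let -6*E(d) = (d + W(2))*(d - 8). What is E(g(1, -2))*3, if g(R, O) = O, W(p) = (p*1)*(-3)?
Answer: -40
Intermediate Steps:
W(p) = -3*p (W(p) = p*(-3) = -3*p)
E(d) = -(-8 + d)*(-6 + d)/6 (E(d) = -(d - 3*2)*(d - 8)/6 = -(d - 6)*(-8 + d)/6 = -(-6 + d)*(-8 + d)/6 = -(-8 + d)*(-6 + d)/6)
E(g(1, -2))*3 = (-8 - 1/6*(-2)**2 + (7/3)*(-2))*3 = (-8 - 1/6*4 - 14/3)*3 = (-8 - 2/3 - 14/3)*3 = -40/3*3 = -40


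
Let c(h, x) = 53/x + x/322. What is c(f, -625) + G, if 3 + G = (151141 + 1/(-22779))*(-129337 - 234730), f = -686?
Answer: -252251728015878997039/4584273750 ≈ -5.5025e+10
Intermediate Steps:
c(h, x) = 53/x + x/322 (c(h, x) = 53/x + x*(1/322) = 53/x + x/322)
G = -1253424735436483/22779 (G = -3 + (151141 + 1/(-22779))*(-129337 - 234730) = -3 + (151141 - 1/22779)*(-364067) = -3 + (3442840838/22779)*(-364067) = -3 - 1253424735368146/22779 = -1253424735436483/22779 ≈ -5.5025e+10)
c(f, -625) + G = (53/(-625) + (1/322)*(-625)) - 1253424735436483/22779 = (53*(-1/625) - 625/322) - 1253424735436483/22779 = (-53/625 - 625/322) - 1253424735436483/22779 = -407691/201250 - 1253424735436483/22779 = -252251728015878997039/4584273750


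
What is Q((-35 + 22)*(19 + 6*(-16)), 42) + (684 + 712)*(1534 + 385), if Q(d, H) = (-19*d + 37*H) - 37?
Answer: 2661422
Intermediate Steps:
Q(d, H) = -37 - 19*d + 37*H
Q((-35 + 22)*(19 + 6*(-16)), 42) + (684 + 712)*(1534 + 385) = (-37 - 19*(-35 + 22)*(19 + 6*(-16)) + 37*42) + (684 + 712)*(1534 + 385) = (-37 - (-247)*(19 - 96) + 1554) + 1396*1919 = (-37 - (-247)*(-77) + 1554) + 2678924 = (-37 - 19*1001 + 1554) + 2678924 = (-37 - 19019 + 1554) + 2678924 = -17502 + 2678924 = 2661422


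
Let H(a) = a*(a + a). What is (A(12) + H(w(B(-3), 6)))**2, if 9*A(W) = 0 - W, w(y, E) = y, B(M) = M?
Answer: 2500/9 ≈ 277.78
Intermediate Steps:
A(W) = -W/9 (A(W) = (0 - W)/9 = (-W)/9 = -W/9)
H(a) = 2*a**2 (H(a) = a*(2*a) = 2*a**2)
(A(12) + H(w(B(-3), 6)))**2 = (-1/9*12 + 2*(-3)**2)**2 = (-4/3 + 2*9)**2 = (-4/3 + 18)**2 = (50/3)**2 = 2500/9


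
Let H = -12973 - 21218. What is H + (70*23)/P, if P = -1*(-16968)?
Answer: -41439377/1212 ≈ -34191.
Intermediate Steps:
P = 16968
H = -34191
H + (70*23)/P = -34191 + (70*23)/16968 = -34191 + 1610*(1/16968) = -34191 + 115/1212 = -41439377/1212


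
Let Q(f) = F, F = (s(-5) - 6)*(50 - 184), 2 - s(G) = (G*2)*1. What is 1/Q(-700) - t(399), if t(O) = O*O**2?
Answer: -51071043997/804 ≈ -6.3521e+7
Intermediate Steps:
s(G) = 2 - 2*G (s(G) = 2 - G*2 = 2 - 2*G)
t(O) = O**3
F = -804 (F = ((2 - 2*(-5)) - 6)*(50 - 184) = ((2 + 10) - 6)*(-134) = (12 - 6)*(-134) = 6*(-134) = -804)
Q(f) = -804
1/Q(-700) - t(399) = 1/(-804) - 1*399**3 = -1/804 - 1*63521199 = -1/804 - 63521199 = -51071043997/804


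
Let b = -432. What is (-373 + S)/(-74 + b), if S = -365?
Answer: 369/253 ≈ 1.4585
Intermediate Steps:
(-373 + S)/(-74 + b) = (-373 - 365)/(-74 - 432) = -738/(-506) = -738*(-1/506) = 369/253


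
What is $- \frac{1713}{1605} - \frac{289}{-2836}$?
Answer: $- \frac{1464741}{1517260} \approx -0.96539$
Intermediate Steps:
$- \frac{1713}{1605} - \frac{289}{-2836} = \left(-1713\right) \frac{1}{1605} - - \frac{289}{2836} = - \frac{571}{535} + \frac{289}{2836} = - \frac{1464741}{1517260}$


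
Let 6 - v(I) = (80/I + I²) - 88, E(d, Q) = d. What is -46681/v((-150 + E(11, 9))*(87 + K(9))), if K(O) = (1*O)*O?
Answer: 136261839/1591776849380 ≈ 8.5604e-5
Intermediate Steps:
K(O) = O² (K(O) = O*O = O²)
v(I) = 94 - I² - 80/I (v(I) = 6 - ((80/I + I²) - 88) = 6 - ((I² + 80/I) - 88) = 6 - (-88 + I² + 80/I) = 6 + (88 - I² - 80/I) = 94 - I² - 80/I)
-46681/v((-150 + E(11, 9))*(87 + K(9))) = -46681/(94 - ((-150 + 11)*(87 + 9²))² - 80*1/((-150 + 11)*(87 + 9²))) = -46681/(94 - (-139*(87 + 81))² - 80*(-1/(139*(87 + 81)))) = -46681/(94 - (-139*168)² - 80/((-139*168))) = -46681/(94 - 1*(-23352)² - 80/(-23352)) = -46681/(94 - 1*545315904 - 80*(-1/23352)) = -46681/(94 - 545315904 + 10/2919) = -46681/(-1591776849380/2919) = -46681*(-2919/1591776849380) = 136261839/1591776849380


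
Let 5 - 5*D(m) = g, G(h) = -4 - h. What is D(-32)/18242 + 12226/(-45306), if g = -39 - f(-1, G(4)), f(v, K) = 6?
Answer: -55643408/206618013 ≈ -0.26931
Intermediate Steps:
g = -45 (g = -39 - 1*6 = -39 - 6 = -45)
D(m) = 10 (D(m) = 1 - ⅕*(-45) = 1 + 9 = 10)
D(-32)/18242 + 12226/(-45306) = 10/18242 + 12226/(-45306) = 10*(1/18242) + 12226*(-1/45306) = 5/9121 - 6113/22653 = -55643408/206618013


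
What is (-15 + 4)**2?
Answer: 121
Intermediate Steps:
(-15 + 4)**2 = (-11)**2 = 121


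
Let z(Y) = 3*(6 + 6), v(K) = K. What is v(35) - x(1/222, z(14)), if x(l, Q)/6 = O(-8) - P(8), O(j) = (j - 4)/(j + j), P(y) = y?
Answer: 157/2 ≈ 78.500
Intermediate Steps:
O(j) = (-4 + j)/(2*j) (O(j) = (-4 + j)/((2*j)) = (-4 + j)*(1/(2*j)) = (-4 + j)/(2*j))
z(Y) = 36 (z(Y) = 3*12 = 36)
x(l, Q) = -87/2 (x(l, Q) = 6*((1/2)*(-4 - 8)/(-8) - 1*8) = 6*((1/2)*(-1/8)*(-12) - 8) = 6*(3/4 - 8) = 6*(-29/4) = -87/2)
v(35) - x(1/222, z(14)) = 35 - 1*(-87/2) = 35 + 87/2 = 157/2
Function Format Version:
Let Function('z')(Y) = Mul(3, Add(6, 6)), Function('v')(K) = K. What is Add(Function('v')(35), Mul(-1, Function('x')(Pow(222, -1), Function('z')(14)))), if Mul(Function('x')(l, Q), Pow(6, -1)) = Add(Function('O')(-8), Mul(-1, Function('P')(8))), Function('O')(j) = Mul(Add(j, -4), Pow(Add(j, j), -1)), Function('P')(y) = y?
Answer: Rational(157, 2) ≈ 78.500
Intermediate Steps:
Function('O')(j) = Mul(Rational(1, 2), Pow(j, -1), Add(-4, j)) (Function('O')(j) = Mul(Add(-4, j), Pow(Mul(2, j), -1)) = Mul(Add(-4, j), Mul(Rational(1, 2), Pow(j, -1))) = Mul(Rational(1, 2), Pow(j, -1), Add(-4, j)))
Function('z')(Y) = 36 (Function('z')(Y) = Mul(3, 12) = 36)
Function('x')(l, Q) = Rational(-87, 2) (Function('x')(l, Q) = Mul(6, Add(Mul(Rational(1, 2), Pow(-8, -1), Add(-4, -8)), Mul(-1, 8))) = Mul(6, Add(Mul(Rational(1, 2), Rational(-1, 8), -12), -8)) = Mul(6, Add(Rational(3, 4), -8)) = Mul(6, Rational(-29, 4)) = Rational(-87, 2))
Add(Function('v')(35), Mul(-1, Function('x')(Pow(222, -1), Function('z')(14)))) = Add(35, Mul(-1, Rational(-87, 2))) = Add(35, Rational(87, 2)) = Rational(157, 2)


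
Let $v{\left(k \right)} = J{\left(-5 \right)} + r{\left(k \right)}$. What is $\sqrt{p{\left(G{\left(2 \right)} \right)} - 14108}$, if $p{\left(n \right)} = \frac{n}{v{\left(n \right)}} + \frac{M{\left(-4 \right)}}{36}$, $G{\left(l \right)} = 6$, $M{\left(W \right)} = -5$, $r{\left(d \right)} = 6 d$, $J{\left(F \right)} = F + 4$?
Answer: $\frac{i \sqrt{622161365}}{210} \approx 118.78 i$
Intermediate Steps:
$J{\left(F \right)} = 4 + F$
$v{\left(k \right)} = -1 + 6 k$ ($v{\left(k \right)} = \left(4 - 5\right) + 6 k = -1 + 6 k$)
$p{\left(n \right)} = - \frac{5}{36} + \frac{n}{-1 + 6 n}$ ($p{\left(n \right)} = \frac{n}{-1 + 6 n} - \frac{5}{36} = - \frac{5}{36} + \frac{n}{-1 + 6 n}$)
$\sqrt{p{\left(G{\left(2 \right)} \right)} - 14108} = \sqrt{\frac{5 + 6 \cdot 6}{36 \left(-1 + 6 \cdot 6\right)} - 14108} = \sqrt{\frac{5 + 36}{36 \left(-1 + 36\right)} - 14108} = \sqrt{\frac{1}{36} \cdot \frac{1}{35} \cdot 41 - 14108} = \sqrt{\frac{41}{1260} - 14108} = \sqrt{- \frac{17776039}{1260}} = \frac{i \sqrt{622161365}}{210}$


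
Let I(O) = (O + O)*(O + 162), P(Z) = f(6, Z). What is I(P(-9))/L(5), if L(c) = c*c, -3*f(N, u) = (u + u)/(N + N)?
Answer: 13/2 ≈ 6.5000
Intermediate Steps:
f(N, u) = -u/(3*N) (f(N, u) = -(u + u)/(3*(N + N)) = -2*u/(3*(2*N)) = -2*u*1/(2*N)/3 = -u/(3*N))
P(Z) = -Z/18 (P(Z) = -⅓*Z/6 = -⅓*Z*⅙ = -Z/18)
L(c) = c²
I(O) = 2*O*(162 + O) (I(O) = (2*O)*(162 + O) = 2*O*(162 + O))
I(P(-9))/L(5) = (2*(-1/18*(-9))*(162 - 1/18*(-9)))/(5²) = (2*(½)*(162 + ½))/25 = (2*(½)*(325/2))*(1/25) = (325/2)*(1/25) = 13/2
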